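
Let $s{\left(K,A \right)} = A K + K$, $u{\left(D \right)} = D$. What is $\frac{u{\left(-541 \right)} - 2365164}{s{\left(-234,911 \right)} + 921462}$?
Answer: $- \frac{2365705}{708054} \approx -3.3411$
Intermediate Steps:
$s{\left(K,A \right)} = K + A K$
$\frac{u{\left(-541 \right)} - 2365164}{s{\left(-234,911 \right)} + 921462} = \frac{-541 - 2365164}{- 234 \left(1 + 911\right) + 921462} = \frac{-541 - 2365164}{\left(-234\right) 912 + 921462} = \frac{-541 - 2365164}{-213408 + 921462} = - \frac{2365705}{708054}$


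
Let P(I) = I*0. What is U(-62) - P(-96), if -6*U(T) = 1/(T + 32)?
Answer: 1/180 ≈ 0.0055556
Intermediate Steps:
U(T) = -1/(6*(32 + T)) (U(T) = -1/(6*(T + 32)) = -1/(6*(32 + T)))
P(I) = 0
U(-62) - P(-96) = -1/(192 + 6*(-62)) - 1*0 = -1/(192 - 372) + 0 = -1/(-180) + 0 = -1*(-1/180) + 0 = 1/180 + 0 = 1/180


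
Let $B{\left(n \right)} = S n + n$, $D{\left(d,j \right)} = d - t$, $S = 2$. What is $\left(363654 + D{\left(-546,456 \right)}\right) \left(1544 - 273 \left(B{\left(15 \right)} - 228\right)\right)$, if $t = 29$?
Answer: $18699657737$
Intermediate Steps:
$D{\left(d,j \right)} = -29 + d$ ($D{\left(d,j \right)} = d - 29 = -29 + d$)
$B{\left(n \right)} = 3 n$ ($B{\left(n \right)} = 2 n + n = 3 n$)
$\left(363654 + D{\left(-546,456 \right)}\right) \left(1544 - 273 \left(B{\left(15 \right)} - 228\right)\right) = \left(363654 - 575\right) \left(1544 - 273 \left(3 \cdot 15 - 228\right)\right) = \left(363654 - 575\right) \left(1544 - 273 \left(45 - 228\right)\right) = 363079 \left(1544 - -49959\right) = 363079 \left(1544 + 49959\right) = 363079 \cdot 51503 = 18699657737$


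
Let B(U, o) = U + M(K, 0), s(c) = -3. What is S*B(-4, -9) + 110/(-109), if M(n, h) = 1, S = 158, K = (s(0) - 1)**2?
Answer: -51776/109 ≈ -475.01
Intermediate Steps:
K = 16 (K = (-3 - 1)**2 = (-4)**2 = 16)
B(U, o) = 1 + U (B(U, o) = U + 1 = 1 + U)
S*B(-4, -9) + 110/(-109) = 158*(1 - 4) + 110/(-109) = 158*(-3) + 110*(-1/109) = -474 - 110/109 = -51776/109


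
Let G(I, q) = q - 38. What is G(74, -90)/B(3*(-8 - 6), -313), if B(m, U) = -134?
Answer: 64/67 ≈ 0.95522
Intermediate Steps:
G(I, q) = -38 + q
G(74, -90)/B(3*(-8 - 6), -313) = (-38 - 90)/(-134) = -128*(-1/134) = 64/67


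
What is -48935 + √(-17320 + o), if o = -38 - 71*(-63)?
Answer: -48935 + I*√12885 ≈ -48935.0 + 113.51*I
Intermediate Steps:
o = 4435 (o = -38 + 4473 = 4435)
-48935 + √(-17320 + o) = -48935 + √(-17320 + 4435) = -48935 + √(-12885) = -48935 + I*√12885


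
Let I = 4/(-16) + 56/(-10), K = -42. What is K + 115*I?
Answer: -2859/4 ≈ -714.75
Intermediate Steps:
I = -117/20 (I = 4*(-1/16) + 56*(-⅒) = -¼ - 28/5 = -117/20 ≈ -5.8500)
K + 115*I = -42 + 115*(-117/20) = -42 - 2691/4 = -2859/4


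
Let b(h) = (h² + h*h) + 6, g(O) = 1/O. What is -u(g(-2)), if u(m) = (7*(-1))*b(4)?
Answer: 266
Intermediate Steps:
b(h) = 6 + 2*h² (b(h) = (h² + h²) + 6 = 2*h² + 6 = 6 + 2*h²)
u(m) = -266 (u(m) = (7*(-1))*(6 + 2*4²) = -7*(6 + 2*16) = -7*(6 + 32) = -7*38 = -266)
-u(g(-2)) = -1*(-266) = 266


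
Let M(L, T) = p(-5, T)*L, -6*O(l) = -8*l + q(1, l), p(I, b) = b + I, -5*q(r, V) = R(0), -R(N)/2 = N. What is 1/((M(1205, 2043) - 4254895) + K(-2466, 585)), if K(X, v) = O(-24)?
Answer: -1/1799137 ≈ -5.5582e-7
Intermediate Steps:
R(N) = -2*N
q(r, V) = 0 (q(r, V) = -(-2)*0/5 = -⅕*0 = 0)
p(I, b) = I + b
O(l) = 4*l/3 (O(l) = -(-8*l + 0)/6 = -(-4)*l/3 = 4*l/3)
M(L, T) = L*(-5 + T) (M(L, T) = (-5 + T)*L = L*(-5 + T))
K(X, v) = -32 (K(X, v) = (4/3)*(-24) = -32)
1/((M(1205, 2043) - 4254895) + K(-2466, 585)) = 1/((1205*(-5 + 2043) - 4254895) - 32) = 1/((1205*2038 - 4254895) - 32) = 1/((2455790 - 4254895) - 32) = 1/(-1799105 - 32) = 1/(-1799137) = -1/1799137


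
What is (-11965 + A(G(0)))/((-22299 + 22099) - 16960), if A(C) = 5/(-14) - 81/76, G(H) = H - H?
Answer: 6366137/9129120 ≈ 0.69734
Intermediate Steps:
G(H) = 0
A(C) = -757/532 (A(C) = 5*(-1/14) - 81*1/76 = -5/14 - 81/76 = -757/532)
(-11965 + A(G(0)))/((-22299 + 22099) - 16960) = (-11965 - 757/532)/((-22299 + 22099) - 16960) = -6366137/(532*(-200 - 16960)) = -6366137/532/(-17160) = -6366137/532*(-1/17160) = 6366137/9129120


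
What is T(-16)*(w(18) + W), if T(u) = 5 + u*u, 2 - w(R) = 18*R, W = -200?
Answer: -136242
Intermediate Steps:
w(R) = 2 - 18*R
T(u) = 5 + u²
T(-16)*(w(18) + W) = (5 + (-16)²)*((2 - 18*18) - 200) = (5 + 256)*((2 - 324) - 200) = 261*(-322 - 200) = 261*(-522) = -136242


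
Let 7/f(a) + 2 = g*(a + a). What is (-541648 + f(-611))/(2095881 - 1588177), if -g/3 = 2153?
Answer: -4275171332601/4007254870784 ≈ -1.0669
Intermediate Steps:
g = -6459 (g = -3*2153 = -6459)
f(a) = 7/(-2 - 12918*a) (f(a) = 7/(-2 - 6459*(a + a)) = 7/(-2 - 12918*a))
(-541648 + f(-611))/(2095881 - 1588177) = (-541648 + 7/(2*(-1 - 6459*(-611))))/(2095881 - 1588177) = (-541648 + 7/(2*(-1 + 3946449)))/507704 = (-541648 + (7/2)/3946448)*(1/507704) = (-541648 + (7/2)*(1/3946448))*(1/507704) = (-541648 + 7/7892896)*(1/507704) = -4275171332601/7892896*1/507704 = -4275171332601/4007254870784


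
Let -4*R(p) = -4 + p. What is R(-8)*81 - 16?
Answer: 227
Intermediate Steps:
R(p) = 1 - p/4 (R(p) = -(-4 + p)/4 = 1 - p/4)
R(-8)*81 - 16 = (1 - ¼*(-8))*81 - 16 = (1 + 2)*81 - 16 = 3*81 - 16 = 243 - 16 = 227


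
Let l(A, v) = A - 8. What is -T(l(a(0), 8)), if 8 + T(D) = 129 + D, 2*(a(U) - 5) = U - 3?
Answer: -233/2 ≈ -116.50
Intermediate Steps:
a(U) = 7/2 + U/2 (a(U) = 5 + (U - 3)/2 = 5 + (-3 + U)/2 = 5 + (-3/2 + U/2) = 7/2 + U/2)
l(A, v) = -8 + A
T(D) = 121 + D (T(D) = -8 + (129 + D) = 121 + D)
-T(l(a(0), 8)) = -(121 + (-8 + (7/2 + (½)*0))) = -(121 + (-8 + (7/2 + 0))) = -(121 + (-8 + 7/2)) = -(121 - 9/2) = -1*233/2 = -233/2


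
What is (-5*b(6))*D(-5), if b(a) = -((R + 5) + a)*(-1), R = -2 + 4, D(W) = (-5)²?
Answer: -1625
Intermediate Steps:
D(W) = 25
R = 2
b(a) = 7 + a (b(a) = -((2 + 5) + a)*(-1) = -(7 + a)*(-1) = (-7 - a)*(-1) = 7 + a)
(-5*b(6))*D(-5) = -5*(7 + 6)*25 = -5*13*25 = -65*25 = -1625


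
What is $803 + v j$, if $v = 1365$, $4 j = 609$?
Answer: $\frac{834497}{4} \approx 2.0862 \cdot 10^{5}$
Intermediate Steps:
$j = \frac{609}{4}$ ($j = \frac{1}{4} \cdot 609 = \frac{609}{4} \approx 152.25$)
$803 + v j = 803 + 1365 \cdot \frac{609}{4} = 803 + \frac{831285}{4} = \frac{834497}{4}$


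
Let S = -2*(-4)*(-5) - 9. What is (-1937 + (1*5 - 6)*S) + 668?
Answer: -1220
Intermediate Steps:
S = -49 (S = 8*(-5) - 9 = -40 - 9 = -49)
(-1937 + (1*5 - 6)*S) + 668 = (-1937 + (1*5 - 6)*(-49)) + 668 = (-1937 + (5 - 6)*(-49)) + 668 = (-1937 - 1*(-49)) + 668 = (-1937 + 49) + 668 = -1888 + 668 = -1220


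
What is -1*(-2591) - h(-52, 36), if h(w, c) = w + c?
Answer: 2607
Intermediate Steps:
h(w, c) = c + w
-1*(-2591) - h(-52, 36) = -1*(-2591) - (36 - 52) = 2591 - 1*(-16) = 2591 + 16 = 2607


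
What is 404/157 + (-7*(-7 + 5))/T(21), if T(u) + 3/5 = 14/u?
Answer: 33374/157 ≈ 212.57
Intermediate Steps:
T(u) = -3/5 + 14/u
404/157 + (-7*(-7 + 5))/T(21) = 404/157 + (-7*(-7 + 5))/(-3/5 + 14/21) = 404*(1/157) + (-7*(-2))/(-3/5 + 14*(1/21)) = 404/157 + 14/(-3/5 + 2/3) = 404/157 + 14/(1/15) = 404/157 + 14*15 = 404/157 + 210 = 33374/157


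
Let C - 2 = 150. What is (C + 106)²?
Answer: 66564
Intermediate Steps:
C = 152 (C = 2 + 150 = 152)
(C + 106)² = (152 + 106)² = 258² = 66564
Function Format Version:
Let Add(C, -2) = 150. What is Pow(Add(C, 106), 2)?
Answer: 66564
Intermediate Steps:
C = 152 (C = Add(2, 150) = 152)
Pow(Add(C, 106), 2) = Pow(Add(152, 106), 2) = Pow(258, 2) = 66564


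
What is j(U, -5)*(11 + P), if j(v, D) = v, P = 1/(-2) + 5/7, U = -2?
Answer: -157/7 ≈ -22.429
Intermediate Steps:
P = 3/14 (P = 1*(-½) + 5*(⅐) = -½ + 5/7 = 3/14 ≈ 0.21429)
j(U, -5)*(11 + P) = -2*(11 + 3/14) = -2*157/14 = -157/7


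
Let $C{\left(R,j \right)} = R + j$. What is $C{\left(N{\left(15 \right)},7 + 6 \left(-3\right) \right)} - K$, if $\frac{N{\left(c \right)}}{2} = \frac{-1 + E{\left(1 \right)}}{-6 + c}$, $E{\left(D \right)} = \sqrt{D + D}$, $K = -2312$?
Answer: $\frac{20707}{9} + \frac{2 \sqrt{2}}{9} \approx 2301.1$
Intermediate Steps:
$E{\left(D \right)} = \sqrt{2} \sqrt{D}$ ($E{\left(D \right)} = \sqrt{2 D} = \sqrt{2} \sqrt{D}$)
$N{\left(c \right)} = \frac{2 \left(-1 + \sqrt{2}\right)}{-6 + c}$ ($N{\left(c \right)} = 2 \frac{-1 + \sqrt{2} \sqrt{1}}{-6 + c} = 2 \frac{-1 + \sqrt{2} \cdot 1}{-6 + c} = 2 \frac{-1 + \sqrt{2}}{-6 + c} = \frac{2 \left(-1 + \sqrt{2}\right)}{-6 + c}$)
$C{\left(N{\left(15 \right)},7 + 6 \left(-3\right) \right)} - K = \left(\frac{2 \left(-1 + \sqrt{2}\right)}{-6 + 15} + \left(7 + 6 \left(-3\right)\right)\right) - -2312 = \left(\frac{2 \left(-1 + \sqrt{2}\right)}{9} + \left(7 - 18\right)\right) + 2312 = \left(2 \cdot \frac{1}{9} \left(-1 + \sqrt{2}\right) - 11\right) + 2312 = \left(\left(- \frac{2}{9} + \frac{2 \sqrt{2}}{9}\right) - 11\right) + 2312 = \left(- \frac{101}{9} + \frac{2 \sqrt{2}}{9}\right) + 2312 = \frac{20707}{9} + \frac{2 \sqrt{2}}{9}$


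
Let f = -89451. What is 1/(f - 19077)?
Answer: -1/108528 ≈ -9.2142e-6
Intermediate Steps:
1/(f - 19077) = 1/(-89451 - 19077) = 1/(-108528) = -1/108528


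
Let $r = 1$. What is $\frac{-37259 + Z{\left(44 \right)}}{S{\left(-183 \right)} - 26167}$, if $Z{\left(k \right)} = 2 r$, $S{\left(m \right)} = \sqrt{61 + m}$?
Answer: $\frac{324967973}{228237337} + \frac{12419 i \sqrt{122}}{228237337} \approx 1.4238 + 0.00060101 i$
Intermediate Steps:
$Z{\left(k \right)} = 2$ ($Z{\left(k \right)} = 2 \cdot 1 = 2$)
$\frac{-37259 + Z{\left(44 \right)}}{S{\left(-183 \right)} - 26167} = \frac{-37259 + 2}{\sqrt{61 - 183} - 26167} = - \frac{37257}{\sqrt{-122} - 26167} = - \frac{37257}{i \sqrt{122} - 26167} = - \frac{37257}{-26167 + i \sqrt{122}}$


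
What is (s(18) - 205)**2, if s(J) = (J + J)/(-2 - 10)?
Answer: 43264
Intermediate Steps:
s(J) = -J/6 (s(J) = (2*J)/(-12) = (2*J)*(-1/12) = -J/6)
(s(18) - 205)**2 = (-1/6*18 - 205)**2 = (-3 - 205)**2 = (-208)**2 = 43264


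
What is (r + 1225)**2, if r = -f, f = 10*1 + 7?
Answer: 1459264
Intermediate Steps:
f = 17 (f = 10 + 7 = 17)
r = -17 (r = -1*17 = -17)
(r + 1225)**2 = (-17 + 1225)**2 = 1208**2 = 1459264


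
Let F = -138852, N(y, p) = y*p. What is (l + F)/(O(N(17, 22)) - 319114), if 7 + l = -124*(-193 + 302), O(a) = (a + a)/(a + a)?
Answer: 2875/6021 ≈ 0.47750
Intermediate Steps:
N(y, p) = p*y
O(a) = 1 (O(a) = (2*a)/((2*a)) = (2*a)*(1/(2*a)) = 1)
l = -13523 (l = -7 - 124*(-193 + 302) = -7 - 124*109 = -7 - 13516 = -13523)
(l + F)/(O(N(17, 22)) - 319114) = (-13523 - 138852)/(1 - 319114) = -152375/(-319113) = -152375*(-1/319113) = 2875/6021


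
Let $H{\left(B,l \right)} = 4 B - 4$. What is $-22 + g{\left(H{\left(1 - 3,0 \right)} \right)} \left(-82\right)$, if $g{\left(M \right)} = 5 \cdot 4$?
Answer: $-1662$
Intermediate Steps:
$H{\left(B,l \right)} = -4 + 4 B$
$g{\left(M \right)} = 20$
$-22 + g{\left(H{\left(1 - 3,0 \right)} \right)} \left(-82\right) = -22 + 20 \left(-82\right) = -22 - 1640 = -1662$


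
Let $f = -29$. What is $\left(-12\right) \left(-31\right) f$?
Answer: $-10788$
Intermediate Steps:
$\left(-12\right) \left(-31\right) f = \left(-12\right) \left(-31\right) \left(-29\right) = 372 \left(-29\right) = -10788$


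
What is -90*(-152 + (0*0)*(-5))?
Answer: 13680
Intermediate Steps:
-90*(-152 + (0*0)*(-5)) = -90*(-152 + 0*(-5)) = -90*(-152 + 0) = -90*(-152) = 13680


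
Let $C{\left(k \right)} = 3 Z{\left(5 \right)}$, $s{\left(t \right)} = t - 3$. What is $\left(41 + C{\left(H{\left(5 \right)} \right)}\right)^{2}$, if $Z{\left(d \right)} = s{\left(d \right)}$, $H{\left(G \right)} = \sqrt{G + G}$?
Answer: $2209$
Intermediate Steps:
$s{\left(t \right)} = -3 + t$
$H{\left(G \right)} = \sqrt{2} \sqrt{G}$ ($H{\left(G \right)} = \sqrt{2 G} = \sqrt{2} \sqrt{G}$)
$Z{\left(d \right)} = -3 + d$
$C{\left(k \right)} = 6$ ($C{\left(k \right)} = 3 \left(-3 + 5\right) = 3 \cdot 2 = 6$)
$\left(41 + C{\left(H{\left(5 \right)} \right)}\right)^{2} = \left(41 + 6\right)^{2} = 47^{2} = 2209$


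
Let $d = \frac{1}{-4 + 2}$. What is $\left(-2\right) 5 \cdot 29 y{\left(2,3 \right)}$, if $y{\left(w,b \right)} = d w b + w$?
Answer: $290$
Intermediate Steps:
$d = - \frac{1}{2}$ ($d = \frac{1}{-2} = - \frac{1}{2} \approx -0.5$)
$y{\left(w,b \right)} = w - \frac{b w}{2}$ ($y{\left(w,b \right)} = - \frac{w}{2} b + w = - \frac{b w}{2} + w = w - \frac{b w}{2}$)
$\left(-2\right) 5 \cdot 29 y{\left(2,3 \right)} = \left(-2\right) 5 \cdot 29 \cdot \frac{1}{2} \cdot 2 \left(2 - 3\right) = \left(-10\right) 29 \cdot \frac{1}{2} \cdot 2 \left(2 - 3\right) = - 290 \cdot \frac{1}{2} \cdot 2 \left(-1\right) = \left(-290\right) \left(-1\right) = 290$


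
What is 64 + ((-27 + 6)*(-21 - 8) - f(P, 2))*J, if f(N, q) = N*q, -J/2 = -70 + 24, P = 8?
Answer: 54620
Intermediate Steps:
J = 92 (J = -2*(-70 + 24) = -2*(-46) = 92)
64 + ((-27 + 6)*(-21 - 8) - f(P, 2))*J = 64 + ((-27 + 6)*(-21 - 8) - 8*2)*92 = 64 + (-21*(-29) - 1*16)*92 = 64 + (609 - 16)*92 = 64 + 593*92 = 64 + 54556 = 54620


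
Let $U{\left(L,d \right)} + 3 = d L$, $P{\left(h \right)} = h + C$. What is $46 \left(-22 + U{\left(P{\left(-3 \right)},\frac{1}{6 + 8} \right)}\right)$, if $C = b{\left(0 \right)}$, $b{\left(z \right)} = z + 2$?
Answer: $- \frac{8073}{7} \approx -1153.3$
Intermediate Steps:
$b{\left(z \right)} = 2 + z$
$C = 2$ ($C = 2 + 0 = 2$)
$P{\left(h \right)} = 2 + h$ ($P{\left(h \right)} = h + 2 = 2 + h$)
$U{\left(L,d \right)} = -3 + L d$ ($U{\left(L,d \right)} = -3 + d L = -3 + L d$)
$46 \left(-22 + U{\left(P{\left(-3 \right)},\frac{1}{6 + 8} \right)}\right) = 46 \left(-22 - \left(3 - \frac{2 - 3}{6 + 8}\right)\right) = 46 \left(-22 - \frac{43}{14}\right) = 46 \left(- \frac{351}{14}\right) = - \frac{8073}{7}$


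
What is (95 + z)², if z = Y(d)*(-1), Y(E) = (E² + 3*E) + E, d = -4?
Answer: 9025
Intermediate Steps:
Y(E) = E² + 4*E
z = 0 (z = -4*(4 - 4)*(-1) = -4*0*(-1) = 0*(-1) = 0)
(95 + z)² = (95 + 0)² = 95² = 9025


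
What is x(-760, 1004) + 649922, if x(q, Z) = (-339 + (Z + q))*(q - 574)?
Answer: 776652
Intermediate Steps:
x(q, Z) = (-574 + q)*(-339 + Z + q) (x(q, Z) = (-339 + Z + q)*(-574 + q) = (-574 + q)*(-339 + Z + q))
x(-760, 1004) + 649922 = (194586 + (-760)² - 913*(-760) - 574*1004 + 1004*(-760)) + 649922 = (194586 + 577600 + 693880 - 576296 - 763040) + 649922 = 126730 + 649922 = 776652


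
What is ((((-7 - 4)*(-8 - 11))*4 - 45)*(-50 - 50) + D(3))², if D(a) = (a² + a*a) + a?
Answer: 6253488241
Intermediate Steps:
D(a) = a + 2*a² (D(a) = (a² + a²) + a = 2*a² + a = a + 2*a²)
((((-7 - 4)*(-8 - 11))*4 - 45)*(-50 - 50) + D(3))² = ((((-7 - 4)*(-8 - 11))*4 - 45)*(-50 - 50) + 3*(1 + 2*3))² = ((-11*(-19)*4 - 45)*(-100) + 3*(1 + 6))² = ((209*4 - 45)*(-100) + 3*7)² = ((836 - 45)*(-100) + 21)² = (791*(-100) + 21)² = (-79100 + 21)² = (-79079)² = 6253488241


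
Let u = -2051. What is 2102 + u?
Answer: 51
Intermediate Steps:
2102 + u = 2102 - 2051 = 51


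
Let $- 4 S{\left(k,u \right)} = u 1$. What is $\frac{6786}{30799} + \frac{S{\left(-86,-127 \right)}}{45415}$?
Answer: $\frac{1236656233}{5594946340} \approx 0.22103$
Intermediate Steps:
$S{\left(k,u \right)} = - \frac{u}{4}$ ($S{\left(k,u \right)} = - \frac{u 1}{4} = - \frac{u}{4}$)
$\frac{6786}{30799} + \frac{S{\left(-86,-127 \right)}}{45415} = \frac{6786}{30799} + \frac{\left(- \frac{1}{4}\right) \left(-127\right)}{45415} = 6786 \cdot \frac{1}{30799} + \frac{127}{4} \cdot \frac{1}{45415} = \frac{6786}{30799} + \frac{127}{181660} = \frac{1236656233}{5594946340}$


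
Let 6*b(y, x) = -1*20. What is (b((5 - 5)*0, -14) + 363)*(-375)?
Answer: -134875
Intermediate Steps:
b(y, x) = -10/3 (b(y, x) = (-1*20)/6 = (⅙)*(-20) = -10/3)
(b((5 - 5)*0, -14) + 363)*(-375) = (-10/3 + 363)*(-375) = (1079/3)*(-375) = -134875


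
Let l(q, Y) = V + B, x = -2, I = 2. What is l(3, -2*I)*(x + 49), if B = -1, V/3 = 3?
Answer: 376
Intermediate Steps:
V = 9 (V = 3*3 = 9)
l(q, Y) = 8 (l(q, Y) = 9 - 1 = 8)
l(3, -2*I)*(x + 49) = 8*(-2 + 49) = 8*47 = 376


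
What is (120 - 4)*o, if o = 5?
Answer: 580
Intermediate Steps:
(120 - 4)*o = (120 - 4)*5 = 116*5 = 580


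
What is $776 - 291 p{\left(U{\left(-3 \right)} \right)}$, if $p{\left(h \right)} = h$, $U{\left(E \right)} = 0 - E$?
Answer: $-97$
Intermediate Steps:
$U{\left(E \right)} = - E$
$776 - 291 p{\left(U{\left(-3 \right)} \right)} = 776 - 291 \left(\left(-1\right) \left(-3\right)\right) = 776 - 873 = -97$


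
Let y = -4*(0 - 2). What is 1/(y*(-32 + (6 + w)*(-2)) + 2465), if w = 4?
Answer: 1/2049 ≈ 0.00048804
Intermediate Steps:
y = 8 (y = -4*(-2) = 8)
1/(y*(-32 + (6 + w)*(-2)) + 2465) = 1/(8*(-32 + (6 + 4)*(-2)) + 2465) = 1/(8*(-32 + 10*(-2)) + 2465) = 1/(8*(-32 - 20) + 2465) = 1/(8*(-52) + 2465) = 1/(-416 + 2465) = 1/2049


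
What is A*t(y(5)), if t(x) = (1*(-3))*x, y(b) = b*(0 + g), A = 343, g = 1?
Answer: -5145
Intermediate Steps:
y(b) = b (y(b) = b*(0 + 1) = b*1 = b)
t(x) = -3*x
A*t(y(5)) = 343*(-3*5) = 343*(-15) = -5145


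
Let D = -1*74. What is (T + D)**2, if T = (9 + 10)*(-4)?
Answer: 22500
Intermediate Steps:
D = -74
T = -76 (T = 19*(-4) = -76)
(T + D)**2 = (-76 - 74)**2 = (-150)**2 = 22500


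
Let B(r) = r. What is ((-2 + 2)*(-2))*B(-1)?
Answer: 0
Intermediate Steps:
((-2 + 2)*(-2))*B(-1) = ((-2 + 2)*(-2))*(-1) = (0*(-2))*(-1) = 0*(-1) = 0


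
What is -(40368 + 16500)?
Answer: -56868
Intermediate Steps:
-(40368 + 16500) = -1*56868 = -56868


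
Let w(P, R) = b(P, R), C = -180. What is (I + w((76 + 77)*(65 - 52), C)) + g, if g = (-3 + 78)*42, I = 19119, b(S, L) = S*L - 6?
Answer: -335757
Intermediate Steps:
b(S, L) = -6 + L*S (b(S, L) = L*S - 6 = -6 + L*S)
w(P, R) = -6 + P*R (w(P, R) = -6 + R*P = -6 + P*R)
g = 3150 (g = 75*42 = 3150)
(I + w((76 + 77)*(65 - 52), C)) + g = (19119 + (-6 + ((76 + 77)*(65 - 52))*(-180))) + 3150 = (19119 + (-6 + (153*13)*(-180))) + 3150 = (19119 + (-6 + 1989*(-180))) + 3150 = (19119 + (-6 - 358020)) + 3150 = (19119 - 358026) + 3150 = -338907 + 3150 = -335757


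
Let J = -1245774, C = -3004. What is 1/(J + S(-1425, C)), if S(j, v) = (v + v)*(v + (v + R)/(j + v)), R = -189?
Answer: 43/722310846 ≈ 5.9531e-8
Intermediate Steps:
S(j, v) = 2*v*(v + (-189 + v)/(j + v)) (S(j, v) = (v + v)*(v + (v - 189)/(j + v)) = (2*v)*(v + (-189 + v)/(j + v)) = 2*v*(v + (-189 + v)/(j + v)))
1/(J + S(-1425, C)) = 1/(-1245774 + 2*(-3004)*(-189 - 3004 + (-3004)**2 - 1425*(-3004))/(-1425 - 3004)) = 1/(-1245774 + 2*(-3004)*(-189 - 3004 + 9024016 + 4280700)/(-4429)) = 1/(-1245774 + 2*(-3004)*(-1/4429)*13301523) = 1/(-1245774 + 775879128/43) = 1/(722310846/43) = 43/722310846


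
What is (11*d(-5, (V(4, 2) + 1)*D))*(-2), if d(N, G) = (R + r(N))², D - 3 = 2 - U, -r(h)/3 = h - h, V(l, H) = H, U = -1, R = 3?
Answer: -198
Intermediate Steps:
r(h) = 0 (r(h) = -3*(h - h) = -3*0 = 0)
D = 6 (D = 3 + (2 - 1*(-1)) = 3 + (2 + 1) = 3 + 3 = 6)
d(N, G) = 9 (d(N, G) = (3 + 0)² = 3² = 9)
(11*d(-5, (V(4, 2) + 1)*D))*(-2) = (11*9)*(-2) = 99*(-2) = -198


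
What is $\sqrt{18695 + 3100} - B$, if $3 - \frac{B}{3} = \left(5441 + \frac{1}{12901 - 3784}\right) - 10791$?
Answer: $- \frac{48803300}{3039} + \sqrt{21795} \approx -15911.0$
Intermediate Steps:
$B = \frac{48803300}{3039}$ ($B = 9 - 3 \left(\left(5441 + \frac{1}{12901 - 3784}\right) - 10791\right) = 9 - 3 \left(\left(5441 + \frac{1}{9117}\right) - 10791\right) = 9 - 3 \left(\frac{49605598}{9117} - 10791\right) = 9 - - \frac{48775949}{3039} = 9 + \frac{48775949}{3039} = \frac{48803300}{3039} \approx 16059.0$)
$\sqrt{18695 + 3100} - B = \sqrt{18695 + 3100} - \frac{48803300}{3039} = \sqrt{21795} - \frac{48803300}{3039} = - \frac{48803300}{3039} + \sqrt{21795}$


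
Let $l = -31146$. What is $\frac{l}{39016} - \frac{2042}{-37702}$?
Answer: $- \frac{273648955}{367745308} \approx -0.74413$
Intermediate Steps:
$\frac{l}{39016} - \frac{2042}{-37702} = - \frac{31146}{39016} - \frac{2042}{-37702} = \left(-31146\right) \frac{1}{39016} - - \frac{1021}{18851} = - \frac{15573}{19508} + \frac{1021}{18851} = - \frac{273648955}{367745308}$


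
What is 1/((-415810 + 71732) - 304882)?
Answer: -1/648960 ≈ -1.5409e-6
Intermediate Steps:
1/((-415810 + 71732) - 304882) = 1/(-344078 - 304882) = 1/(-648960) = -1/648960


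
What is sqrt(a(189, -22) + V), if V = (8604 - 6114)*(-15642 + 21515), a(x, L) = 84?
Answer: 7*sqrt(298446) ≈ 3824.1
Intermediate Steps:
V = 14623770 (V = 2490*5873 = 14623770)
sqrt(a(189, -22) + V) = sqrt(84 + 14623770) = sqrt(14623854) = 7*sqrt(298446)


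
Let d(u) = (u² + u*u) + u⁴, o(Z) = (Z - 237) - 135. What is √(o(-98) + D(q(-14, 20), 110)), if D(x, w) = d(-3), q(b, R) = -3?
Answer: I*√371 ≈ 19.261*I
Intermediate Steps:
o(Z) = -372 + Z (o(Z) = (-237 + Z) - 135 = -372 + Z)
d(u) = u⁴ + 2*u² (d(u) = (u² + u²) + u⁴ = 2*u² + u⁴ = u⁴ + 2*u²)
D(x, w) = 99 (D(x, w) = (-3)²*(2 + (-3)²) = 9*(2 + 9) = 9*11 = 99)
√(o(-98) + D(q(-14, 20), 110)) = √((-372 - 98) + 99) = √(-470 + 99) = √(-371) = I*√371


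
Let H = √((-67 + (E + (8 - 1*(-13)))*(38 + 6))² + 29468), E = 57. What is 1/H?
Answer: √11352693/11352693 ≈ 0.00029679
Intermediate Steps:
H = √11352693 (H = √((-67 + (57 + (8 - 1*(-13)))*(38 + 6))² + 29468) = √((-67 + (57 + (8 + 13))*44)² + 29468) = √((-67 + (57 + 21)*44)² + 29468) = √((-67 + 78*44)² + 29468) = √((-67 + 3432)² + 29468) = √(3365² + 29468) = √(11323225 + 29468) = √11352693 ≈ 3369.4)
1/H = 1/(√11352693) = √11352693/11352693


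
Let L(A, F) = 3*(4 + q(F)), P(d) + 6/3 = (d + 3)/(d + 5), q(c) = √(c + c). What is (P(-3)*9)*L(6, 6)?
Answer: -216 - 108*√3 ≈ -403.06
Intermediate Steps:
q(c) = √2*√c (q(c) = √(2*c) = √2*√c)
P(d) = -2 + (3 + d)/(5 + d) (P(d) = -2 + (d + 3)/(d + 5) = -2 + (3 + d)/(5 + d))
L(A, F) = 12 + 3*√2*√F (L(A, F) = 3*(4 + √2*√F) = 12 + 3*√2*√F)
(P(-3)*9)*L(6, 6) = (((-7 - 1*(-3))/(5 - 3))*9)*(12 + 3*√2*√6) = (((-7 + 3)/2)*9)*(12 + 6*√3) = (((½)*(-4))*9)*(12 + 6*√3) = (-2*9)*(12 + 6*√3) = -18*(12 + 6*√3) = -216 - 108*√3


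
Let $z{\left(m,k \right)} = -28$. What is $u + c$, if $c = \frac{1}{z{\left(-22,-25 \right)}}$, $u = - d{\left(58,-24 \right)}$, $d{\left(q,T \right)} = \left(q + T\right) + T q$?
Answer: $\frac{38023}{28} \approx 1358.0$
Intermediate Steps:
$d{\left(q,T \right)} = T + q + T q$ ($d{\left(q,T \right)} = \left(T + q\right) + T q = T + q + T q$)
$u = 1358$ ($u = - (-24 + 58 - 1392) = \left(-1\right) \left(-1358\right) = 1358$)
$c = - \frac{1}{28}$ ($c = \frac{1}{-28} = - \frac{1}{28} \approx -0.035714$)
$u + c = 1358 - \frac{1}{28} = \frac{38023}{28}$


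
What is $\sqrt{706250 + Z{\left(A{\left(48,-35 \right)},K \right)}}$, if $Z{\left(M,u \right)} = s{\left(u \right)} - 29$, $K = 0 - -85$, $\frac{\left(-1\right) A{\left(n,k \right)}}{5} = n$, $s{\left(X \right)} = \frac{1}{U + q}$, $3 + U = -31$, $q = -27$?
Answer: $\frac{2 \sqrt{656962070}}{61} \approx 840.37$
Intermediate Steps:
$U = -34$ ($U = -3 - 31 = -34$)
$s{\left(X \right)} = - \frac{1}{61}$ ($s{\left(X \right)} = \frac{1}{-34 - 27} = \frac{1}{-61} = - \frac{1}{61}$)
$A{\left(n,k \right)} = - 5 n$
$K = 85$ ($K = 0 + 85 = 85$)
$Z{\left(M,u \right)} = - \frac{1770}{61}$ ($Z{\left(M,u \right)} = - \frac{1}{61} - 29 = - \frac{1770}{61}$)
$\sqrt{706250 + Z{\left(A{\left(48,-35 \right)},K \right)}} = \sqrt{706250 - \frac{1770}{61}} = \sqrt{\frac{43079480}{61}} = \frac{2 \sqrt{656962070}}{61}$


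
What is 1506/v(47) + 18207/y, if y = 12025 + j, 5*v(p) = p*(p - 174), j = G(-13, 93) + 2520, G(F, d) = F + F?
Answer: -650487/86663911 ≈ -0.0075059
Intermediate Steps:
G(F, d) = 2*F
j = 2494 (j = 2*(-13) + 2520 = -26 + 2520 = 2494)
v(p) = p*(-174 + p)/5 (v(p) = (p*(p - 174))/5 = (p*(-174 + p))/5 = p*(-174 + p)/5)
y = 14519 (y = 12025 + 2494 = 14519)
1506/v(47) + 18207/y = 1506/(((1/5)*47*(-174 + 47))) + 18207/14519 = 1506/(((1/5)*47*(-127))) + 18207*(1/14519) = 1506/(-5969/5) + 18207/14519 = 1506*(-5/5969) + 18207/14519 = -7530/5969 + 18207/14519 = -650487/86663911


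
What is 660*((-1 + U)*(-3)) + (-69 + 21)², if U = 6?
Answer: -7596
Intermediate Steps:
660*((-1 + U)*(-3)) + (-69 + 21)² = 660*((-1 + 6)*(-3)) + (-69 + 21)² = 660*(5*(-3)) + (-48)² = 660*(-15) + 2304 = -9900 + 2304 = -7596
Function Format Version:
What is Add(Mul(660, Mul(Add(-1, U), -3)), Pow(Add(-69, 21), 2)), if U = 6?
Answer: -7596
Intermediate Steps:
Add(Mul(660, Mul(Add(-1, U), -3)), Pow(Add(-69, 21), 2)) = Add(Mul(660, Mul(Add(-1, 6), -3)), Pow(Add(-69, 21), 2)) = Add(Mul(660, Mul(5, -3)), Pow(-48, 2)) = Add(Mul(660, -15), 2304) = Add(-9900, 2304) = -7596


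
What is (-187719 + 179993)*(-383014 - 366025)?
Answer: 5787075314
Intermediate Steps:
(-187719 + 179993)*(-383014 - 366025) = -7726*(-749039) = 5787075314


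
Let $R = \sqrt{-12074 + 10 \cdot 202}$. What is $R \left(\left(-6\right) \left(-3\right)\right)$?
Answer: $18 i \sqrt{10054} \approx 1804.9 i$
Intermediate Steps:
$R = i \sqrt{10054}$ ($R = \sqrt{-12074 + 2020} = \sqrt{-10054} = i \sqrt{10054} \approx 100.27 i$)
$R \left(\left(-6\right) \left(-3\right)\right) = i \sqrt{10054} \left(\left(-6\right) \left(-3\right)\right) = i \sqrt{10054} \cdot 18 = 18 i \sqrt{10054}$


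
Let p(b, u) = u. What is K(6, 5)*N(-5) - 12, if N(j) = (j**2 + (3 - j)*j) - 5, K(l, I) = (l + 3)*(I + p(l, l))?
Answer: -1992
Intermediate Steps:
K(l, I) = (3 + l)*(I + l) (K(l, I) = (l + 3)*(I + l) = (3 + l)*(I + l))
N(j) = -5 + j**2 + j*(3 - j) (N(j) = (j**2 + j*(3 - j)) - 5 = -5 + j**2 + j*(3 - j))
K(6, 5)*N(-5) - 12 = (6**2 + 3*5 + 3*6 + 5*6)*(-5 + 3*(-5)) - 12 = (36 + 15 + 18 + 30)*(-5 - 15) - 12 = 99*(-20) - 12 = -1980 - 12 = -1992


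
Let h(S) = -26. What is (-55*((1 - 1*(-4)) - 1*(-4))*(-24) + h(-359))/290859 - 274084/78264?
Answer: -6566004725/1896982398 ≈ -3.4613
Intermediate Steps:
(-55*((1 - 1*(-4)) - 1*(-4))*(-24) + h(-359))/290859 - 274084/78264 = (-55*((1 - 1*(-4)) - 1*(-4))*(-24) - 26)/290859 - 274084/78264 = (-55*((1 + 4) + 4)*(-24) - 26)*(1/290859) - 274084*1/78264 = (-55*(5 + 4)*(-24) - 26)*(1/290859) - 68521/19566 = (-55*9*(-24) - 26)*(1/290859) - 68521/19566 = (-495*(-24) - 26)*(1/290859) - 68521/19566 = (11880 - 26)*(1/290859) - 68521/19566 = 11854*(1/290859) - 68521/19566 = 11854/290859 - 68521/19566 = -6566004725/1896982398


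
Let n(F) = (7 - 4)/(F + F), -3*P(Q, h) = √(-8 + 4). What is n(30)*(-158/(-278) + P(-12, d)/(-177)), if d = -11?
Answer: 79/2780 + I/5310 ≈ 0.028417 + 0.00018832*I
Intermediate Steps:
P(Q, h) = -2*I/3 (P(Q, h) = -√(-8 + 4)/3 = -2*I/3)
n(F) = 3/(2*F) (n(F) = 3/((2*F)) = 3*(1/(2*F)) = 3/(2*F))
n(30)*(-158/(-278) + P(-12, d)/(-177)) = ((3/2)/30)*(-158/(-278) - 2*I/3/(-177)) = ((3/2)*(1/30))*(-158*(-1/278) - 2*I/3*(-1/177)) = (79/139 + 2*I/531)/20 = 79/2780 + I/5310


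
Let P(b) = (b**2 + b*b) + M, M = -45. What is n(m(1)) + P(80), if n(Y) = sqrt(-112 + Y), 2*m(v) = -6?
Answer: 12755 + I*sqrt(115) ≈ 12755.0 + 10.724*I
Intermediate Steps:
m(v) = -3 (m(v) = (1/2)*(-6) = -3)
P(b) = -45 + 2*b**2 (P(b) = (b**2 + b*b) - 45 = (b**2 + b**2) - 45 = 2*b**2 - 45 = -45 + 2*b**2)
n(m(1)) + P(80) = sqrt(-112 - 3) + (-45 + 2*80**2) = sqrt(-115) + (-45 + 2*6400) = I*sqrt(115) + (-45 + 12800) = I*sqrt(115) + 12755 = 12755 + I*sqrt(115)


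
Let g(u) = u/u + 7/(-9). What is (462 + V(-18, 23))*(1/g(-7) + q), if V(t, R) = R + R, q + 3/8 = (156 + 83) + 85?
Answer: 333375/2 ≈ 1.6669e+5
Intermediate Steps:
g(u) = 2/9 (g(u) = 1 + 7*(-⅑) = 1 - 7/9 = 2/9)
q = 2589/8 (q = -3/8 + ((156 + 83) + 85) = -3/8 + (239 + 85) = -3/8 + 324 = 2589/8 ≈ 323.63)
V(t, R) = 2*R
(462 + V(-18, 23))*(1/g(-7) + q) = (462 + 2*23)*(1/(2/9) + 2589/8) = (462 + 46)*(9/2 + 2589/8) = 508*(2625/8) = 333375/2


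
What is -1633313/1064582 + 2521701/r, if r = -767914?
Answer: -140671479038/29196693641 ≈ -4.8181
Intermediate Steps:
-1633313/1064582 + 2521701/r = -1633313/1064582 + 2521701/(-767914) = -1633313*1/1064582 + 2521701*(-1/767914) = -1633313/1064582 - 360243/109702 = -140671479038/29196693641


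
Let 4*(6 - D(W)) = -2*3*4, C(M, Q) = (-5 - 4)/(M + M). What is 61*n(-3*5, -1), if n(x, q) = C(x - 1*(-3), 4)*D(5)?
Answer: 549/2 ≈ 274.50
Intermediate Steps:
C(M, Q) = -9/(2*M) (C(M, Q) = -9*1/(2*M) = -9/(2*M))
D(W) = 12 (D(W) = 6 - (-2*3)*4/4 = 6 - (-3)*4/2 = 6 - ¼*(-24) = 6 + 6 = 12)
n(x, q) = -54/(3 + x) (n(x, q) = -9/(2*(x - 1*(-3)))*12 = -9/(2*(x + 3))*12 = -9/(2*(3 + x))*12 = -54/(3 + x))
61*n(-3*5, -1) = 61*(-54/(3 - 3*5)) = 61*(-54/(3 - 15)) = 61*(-54/(-12)) = 61*(-54*(-1/12)) = 61*(9/2) = 549/2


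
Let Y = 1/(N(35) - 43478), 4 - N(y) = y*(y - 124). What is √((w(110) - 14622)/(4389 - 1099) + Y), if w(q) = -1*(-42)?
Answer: I*√781333857434361/13278111 ≈ 2.1051*I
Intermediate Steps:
N(y) = 4 - y*(-124 + y) (N(y) = 4 - y*(y - 124) = 4 - y*(-124 + y))
w(q) = 42
Y = -1/40359 (Y = 1/((4 - 1*35² + 124*35) - 43478) = 1/((4 - 1*1225 + 4340) - 43478) = 1/((4 - 1225 + 4340) - 43478) = 1/(3119 - 43478) = 1/(-40359) = -1/40359 ≈ -2.4778e-5)
√((w(110) - 14622)/(4389 - 1099) + Y) = √((42 - 14622)/(4389 - 1099) - 1/40359) = √(-14580/3290 - 1/40359) = √(-14580*1/3290 - 1/40359) = √(-1458/329 - 1/40359) = √(-58843751/13278111) = I*√781333857434361/13278111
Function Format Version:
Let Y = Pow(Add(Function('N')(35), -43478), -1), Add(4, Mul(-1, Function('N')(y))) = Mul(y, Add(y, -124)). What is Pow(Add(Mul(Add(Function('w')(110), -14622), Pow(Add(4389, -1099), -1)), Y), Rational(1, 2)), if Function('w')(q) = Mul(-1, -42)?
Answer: Mul(Rational(1, 13278111), I, Pow(781333857434361, Rational(1, 2))) ≈ Mul(2.1051, I)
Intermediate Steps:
Function('N')(y) = Add(4, Mul(-1, y, Add(-124, y))) (Function('N')(y) = Add(4, Mul(-1, Mul(y, Add(y, -124)))) = Add(4, Mul(-1, Mul(y, Add(-124, y)))) = Add(4, Mul(-1, y, Add(-124, y))))
Function('w')(q) = 42
Y = Rational(-1, 40359) (Y = Pow(Add(Add(4, Mul(-1, Pow(35, 2)), Mul(124, 35)), -43478), -1) = Pow(Add(Add(4, Mul(-1, 1225), 4340), -43478), -1) = Pow(Add(Add(4, -1225, 4340), -43478), -1) = Pow(Add(3119, -43478), -1) = Pow(-40359, -1) = Rational(-1, 40359) ≈ -2.4778e-5)
Pow(Add(Mul(Add(Function('w')(110), -14622), Pow(Add(4389, -1099), -1)), Y), Rational(1, 2)) = Pow(Add(Mul(Add(42, -14622), Pow(Add(4389, -1099), -1)), Rational(-1, 40359)), Rational(1, 2)) = Pow(Add(Mul(-14580, Pow(3290, -1)), Rational(-1, 40359)), Rational(1, 2)) = Pow(Add(Mul(-14580, Rational(1, 3290)), Rational(-1, 40359)), Rational(1, 2)) = Pow(Add(Rational(-1458, 329), Rational(-1, 40359)), Rational(1, 2)) = Pow(Rational(-58843751, 13278111), Rational(1, 2)) = Mul(Rational(1, 13278111), I, Pow(781333857434361, Rational(1, 2)))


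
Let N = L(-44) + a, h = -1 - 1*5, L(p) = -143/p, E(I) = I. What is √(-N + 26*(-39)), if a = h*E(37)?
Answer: I*√3181/2 ≈ 28.2*I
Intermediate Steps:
h = -6 (h = -1 - 5 = -6)
a = -222 (a = -6*37 = -222)
N = -875/4 (N = -143/(-44) - 222 = -143*(-1/44) - 222 = 13/4 - 222 = -875/4 ≈ -218.75)
√(-N + 26*(-39)) = √(-1*(-875/4) + 26*(-39)) = √(875/4 - 1014) = √(-3181/4) = I*√3181/2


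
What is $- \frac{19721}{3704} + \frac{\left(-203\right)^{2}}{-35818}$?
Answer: $- \frac{429502457}{66334936} \approx -6.4748$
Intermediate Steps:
$- \frac{19721}{3704} + \frac{\left(-203\right)^{2}}{-35818} = \left(-19721\right) \frac{1}{3704} + 41209 \left(- \frac{1}{35818}\right) = - \frac{19721}{3704} - \frac{41209}{35818} = - \frac{429502457}{66334936}$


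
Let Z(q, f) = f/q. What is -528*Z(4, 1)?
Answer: -132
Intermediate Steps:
-528*Z(4, 1) = -528/4 = -528*¼ = -132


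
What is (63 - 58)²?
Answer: 25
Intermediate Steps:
(63 - 58)² = 5² = 25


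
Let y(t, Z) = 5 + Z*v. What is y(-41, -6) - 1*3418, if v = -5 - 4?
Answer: -3359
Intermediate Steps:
v = -9
y(t, Z) = 5 - 9*Z (y(t, Z) = 5 + Z*(-9) = 5 - 9*Z)
y(-41, -6) - 1*3418 = (5 - 9*(-6)) - 1*3418 = (5 + 54) - 3418 = 59 - 3418 = -3359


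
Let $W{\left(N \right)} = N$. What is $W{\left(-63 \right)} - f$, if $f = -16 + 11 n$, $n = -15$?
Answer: $118$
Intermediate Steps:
$f = -181$ ($f = -16 + 11 \left(-15\right) = -16 - 165 = -181$)
$W{\left(-63 \right)} - f = -63 - -181 = -63 + 181 = 118$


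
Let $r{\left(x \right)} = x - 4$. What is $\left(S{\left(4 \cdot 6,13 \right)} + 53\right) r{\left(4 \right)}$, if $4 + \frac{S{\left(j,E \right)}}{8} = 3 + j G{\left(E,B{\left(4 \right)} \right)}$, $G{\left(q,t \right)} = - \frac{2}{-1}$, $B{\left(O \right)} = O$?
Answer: $0$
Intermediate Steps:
$G{\left(q,t \right)} = 2$ ($G{\left(q,t \right)} = \left(-2\right) \left(-1\right) = 2$)
$r{\left(x \right)} = -4 + x$
$S{\left(j,E \right)} = -8 + 16 j$ ($S{\left(j,E \right)} = -32 + 8 \left(3 + j 2\right) = -32 + 8 \left(3 + 2 j\right) = -32 + \left(24 + 16 j\right) = -8 + 16 j$)
$\left(S{\left(4 \cdot 6,13 \right)} + 53\right) r{\left(4 \right)} = \left(\left(-8 + 16 \cdot 4 \cdot 6\right) + 53\right) \left(-4 + 4\right) = \left(\left(-8 + 16 \cdot 24\right) + 53\right) 0 = \left(\left(-8 + 384\right) + 53\right) 0 = \left(376 + 53\right) 0 = 429 \cdot 0 = 0$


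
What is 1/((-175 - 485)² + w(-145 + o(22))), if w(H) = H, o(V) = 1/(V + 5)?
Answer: 27/11757286 ≈ 2.2964e-6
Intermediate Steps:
o(V) = 1/(5 + V)
1/((-175 - 485)² + w(-145 + o(22))) = 1/((-175 - 485)² + (-145 + 1/(5 + 22))) = 1/((-660)² + (-145 + 1/27)) = 1/(435600 + (-145 + 1/27)) = 1/(435600 - 3914/27) = 1/(11757286/27) = 27/11757286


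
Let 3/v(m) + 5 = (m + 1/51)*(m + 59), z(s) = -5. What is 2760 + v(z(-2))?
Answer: 12853269/4657 ≈ 2760.0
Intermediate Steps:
v(m) = 3/(-5 + (59 + m)*(1/51 + m)) (v(m) = 3/(-5 + (m + 1/51)*(m + 59)) = 3/(-5 + (m + 1/51)*(59 + m)) = 3/(-5 + (1/51 + m)*(59 + m)) = 3/(-5 + (59 + m)*(1/51 + m)))
2760 + v(z(-2)) = 2760 + 153/(-196 + 51*(-5)² + 3010*(-5)) = 2760 + 153/(-196 + 51*25 - 15050) = 2760 + 153/(-196 + 1275 - 15050) = 2760 + 153/(-13971) = 2760 + 153*(-1/13971) = 2760 - 51/4657 = 12853269/4657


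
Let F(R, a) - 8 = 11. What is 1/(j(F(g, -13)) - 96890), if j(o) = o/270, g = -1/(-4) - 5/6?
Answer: -270/26160281 ≈ -1.0321e-5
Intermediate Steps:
g = -7/12 (g = -1*(-¼) - 5*⅙ = ¼ - ⅚ = -7/12 ≈ -0.58333)
F(R, a) = 19 (F(R, a) = 8 + 11 = 19)
j(o) = o/270 (j(o) = o*(1/270) = o/270)
1/(j(F(g, -13)) - 96890) = 1/((1/270)*19 - 96890) = 1/(19/270 - 96890) = 1/(-26160281/270) = -270/26160281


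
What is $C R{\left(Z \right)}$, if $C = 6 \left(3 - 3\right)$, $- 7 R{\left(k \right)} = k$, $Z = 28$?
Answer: $0$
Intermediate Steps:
$R{\left(k \right)} = - \frac{k}{7}$
$C = 0$ ($C = 6 \cdot 0 = 0$)
$C R{\left(Z \right)} = 0 \left(\left(- \frac{1}{7}\right) 28\right) = 0 \left(-4\right) = 0$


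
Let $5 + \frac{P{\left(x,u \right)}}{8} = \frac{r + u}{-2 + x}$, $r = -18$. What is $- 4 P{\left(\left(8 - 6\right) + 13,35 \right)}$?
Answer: $\frac{1536}{13} \approx 118.15$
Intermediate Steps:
$P{\left(x,u \right)} = -40 + \frac{8 \left(-18 + u\right)}{-2 + x}$ ($P{\left(x,u \right)} = -40 + 8 \frac{-18 + u}{-2 + x} = -40 + \frac{8 \left(-18 + u\right)}{-2 + x}$)
$- 4 P{\left(\left(8 - 6\right) + 13,35 \right)} = - 4 \frac{8 \left(-8 + 35 - 5 \left(\left(8 - 6\right) + 13\right)\right)}{-2 + \left(\left(8 - 6\right) + 13\right)} = - 4 \frac{8 \left(-8 + 35 - 5 \left(2 + 13\right)\right)}{-2 + \left(2 + 13\right)} = - 4 \frac{8 \left(-8 + 35 - 75\right)}{-2 + 15} = - 4 \frac{8 \left(-8 + 35 - 75\right)}{13} = - 4 \cdot 8 \cdot \frac{1}{13} \left(-48\right) = \left(-4\right) \left(- \frac{384}{13}\right) = \frac{1536}{13}$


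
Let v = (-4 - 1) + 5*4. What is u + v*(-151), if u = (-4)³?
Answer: -2329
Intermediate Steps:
u = -64
v = 15 (v = -5 + 20 = 15)
u + v*(-151) = -64 + 15*(-151) = -64 - 2265 = -2329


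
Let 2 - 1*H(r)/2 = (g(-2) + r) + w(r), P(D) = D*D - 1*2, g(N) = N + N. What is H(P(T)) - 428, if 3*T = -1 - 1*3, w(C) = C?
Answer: -3736/9 ≈ -415.11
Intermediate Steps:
T = -4/3 (T = (-1 - 1*3)/3 = (-1 - 3)/3 = (⅓)*(-4) = -4/3 ≈ -1.3333)
g(N) = 2*N
P(D) = -2 + D² (P(D) = D² - 2 = -2 + D²)
H(r) = 12 - 4*r (H(r) = 4 - 2*((2*(-2) + r) + r) = 4 - 2*((-4 + r) + r) = 4 - 2*(-4 + 2*r) = 4 + (8 - 4*r) = 12 - 4*r)
H(P(T)) - 428 = (12 - 4*(-2 + (-4/3)²)) - 428 = (12 - 4*(-2 + 16/9)) - 428 = (12 - 4*(-2/9)) - 428 = (12 + 8/9) - 428 = 116/9 - 428 = -3736/9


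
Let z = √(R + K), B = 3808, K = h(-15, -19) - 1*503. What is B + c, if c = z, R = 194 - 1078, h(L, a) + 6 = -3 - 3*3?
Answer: 3808 + I*√1405 ≈ 3808.0 + 37.483*I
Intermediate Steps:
h(L, a) = -18 (h(L, a) = -6 + (-3 - 3*3) = -6 + (-3 - 9) = -6 - 12 = -18)
R = -884
K = -521 (K = -18 - 1*503 = -18 - 503 = -521)
z = I*√1405 (z = √(-884 - 521) = √(-1405) = I*√1405 ≈ 37.483*I)
c = I*√1405 ≈ 37.483*I
B + c = 3808 + I*√1405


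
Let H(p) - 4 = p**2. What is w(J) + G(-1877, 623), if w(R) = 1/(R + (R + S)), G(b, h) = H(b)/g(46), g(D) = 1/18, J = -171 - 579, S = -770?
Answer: 143955214379/2270 ≈ 6.3416e+7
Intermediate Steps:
H(p) = 4 + p**2
J = -750
g(D) = 1/18
G(b, h) = 72 + 18*b**2 (G(b, h) = (4 + b**2)/(1/18) = (4 + b**2)*18 = 72 + 18*b**2)
w(R) = 1/(-770 + 2*R) (w(R) = 1/(R + (R - 770)) = 1/(R + (-770 + R)) = 1/(-770 + 2*R))
w(J) + G(-1877, 623) = 1/(2*(-385 - 750)) + (72 + 18*(-1877)**2) = (1/2)/(-1135) + (72 + 18*3523129) = (1/2)*(-1/1135) + (72 + 63416322) = -1/2270 + 63416394 = 143955214379/2270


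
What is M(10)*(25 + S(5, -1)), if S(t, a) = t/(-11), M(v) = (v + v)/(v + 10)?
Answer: 270/11 ≈ 24.545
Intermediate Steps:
M(v) = 2*v/(10 + v) (M(v) = (2*v)/(10 + v) = 2*v/(10 + v))
S(t, a) = -t/11 (S(t, a) = t*(-1/11) = -t/11)
M(10)*(25 + S(5, -1)) = (2*10/(10 + 10))*(25 - 1/11*5) = (2*10/20)*(25 - 5/11) = (2*10*(1/20))*(270/11) = 1*(270/11) = 270/11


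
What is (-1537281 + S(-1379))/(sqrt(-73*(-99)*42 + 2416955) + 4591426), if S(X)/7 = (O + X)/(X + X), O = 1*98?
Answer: -1390484513874729/4152994428618439 + 605687433*sqrt(2720489)/8305988857236878 ≈ -0.33469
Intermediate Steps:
O = 98
S(X) = 7*(98 + X)/(2*X) (S(X) = 7*((98 + X)/(X + X)) = 7*((98 + X)/((2*X))) = 7*((98 + X)*(1/(2*X))) = 7*((98 + X)/(2*X)) = 7*(98 + X)/(2*X))
(-1537281 + S(-1379))/(sqrt(-73*(-99)*42 + 2416955) + 4591426) = (-1537281 + (7/2 + 343/(-1379)))/(sqrt(-73*(-99)*42 + 2416955) + 4591426) = (-1537281 + (7/2 + 343*(-1/1379)))/(sqrt(7227*42 + 2416955) + 4591426) = (-1537281 + (7/2 - 49/197))/(sqrt(303534 + 2416955) + 4591426) = (-1537281 + 1281/394)/(sqrt(2720489) + 4591426) = -605687433/(394*(4591426 + sqrt(2720489)))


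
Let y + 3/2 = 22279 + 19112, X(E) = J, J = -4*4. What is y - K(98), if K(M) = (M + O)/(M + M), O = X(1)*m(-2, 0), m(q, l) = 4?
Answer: 2028077/49 ≈ 41389.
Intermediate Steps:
J = -16
X(E) = -16
y = 82779/2 (y = -3/2 + (22279 + 19112) = -3/2 + 41391 = 82779/2 ≈ 41390.)
O = -64 (O = -16*4 = -64)
K(M) = (-64 + M)/(2*M) (K(M) = (M - 64)/(M + M) = (-64 + M)/((2*M)) = (-64 + M)*(1/(2*M)) = (-64 + M)/(2*M))
y - K(98) = 82779/2 - (-64 + 98)/(2*98) = 82779/2 - 34/(2*98) = 82779/2 - 1*17/98 = 82779/2 - 17/98 = 2028077/49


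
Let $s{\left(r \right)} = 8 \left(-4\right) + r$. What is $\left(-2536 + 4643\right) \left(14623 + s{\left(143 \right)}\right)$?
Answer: $31044538$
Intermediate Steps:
$s{\left(r \right)} = -32 + r$
$\left(-2536 + 4643\right) \left(14623 + s{\left(143 \right)}\right) = \left(-2536 + 4643\right) \left(14623 + \left(-32 + 143\right)\right) = 2107 \left(14623 + 111\right) = 2107 \cdot 14734 = 31044538$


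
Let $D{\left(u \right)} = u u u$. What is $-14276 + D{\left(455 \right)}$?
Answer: $94182099$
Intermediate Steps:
$D{\left(u \right)} = u^{3}$ ($D{\left(u \right)} = u^{2} u = u^{3}$)
$-14276 + D{\left(455 \right)} = -14276 + 455^{3} = -14276 + 94196375 = 94182099$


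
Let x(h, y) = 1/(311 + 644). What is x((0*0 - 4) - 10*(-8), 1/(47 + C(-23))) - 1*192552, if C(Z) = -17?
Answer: -183887159/955 ≈ -1.9255e+5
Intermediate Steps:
x(h, y) = 1/955
x((0*0 - 4) - 10*(-8), 1/(47 + C(-23))) - 1*192552 = 1/955 - 1*192552 = 1/955 - 192552 = -183887159/955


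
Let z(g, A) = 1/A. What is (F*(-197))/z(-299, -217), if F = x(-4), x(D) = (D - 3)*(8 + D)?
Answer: -1196972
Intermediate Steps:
x(D) = (-3 + D)*(8 + D)
F = -28 (F = -24 + (-4)² + 5*(-4) = -24 + 16 - 20 = -28)
(F*(-197))/z(-299, -217) = (-28*(-197))/(1/(-217)) = 5516/(-1/217) = 5516*(-217) = -1196972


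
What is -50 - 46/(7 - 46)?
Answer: -1904/39 ≈ -48.820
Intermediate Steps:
-50 - 46/(7 - 46) = -50 - 46/(-39) = -50 - 1/39*(-46) = -50 + 46/39 = -1904/39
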